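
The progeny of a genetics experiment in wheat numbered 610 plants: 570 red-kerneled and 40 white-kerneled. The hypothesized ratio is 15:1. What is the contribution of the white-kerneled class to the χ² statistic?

0.092

Expected counts for N = 610 under a 15:1 ratio (total parts = 16):
  red-kerneled: 610 × 15/16 = 571.875
  white-kerneled: 610 × 1/16 = 38.125
Contribution of white-kerneled: (40 − 38.125)² / 38.125 = 0.0922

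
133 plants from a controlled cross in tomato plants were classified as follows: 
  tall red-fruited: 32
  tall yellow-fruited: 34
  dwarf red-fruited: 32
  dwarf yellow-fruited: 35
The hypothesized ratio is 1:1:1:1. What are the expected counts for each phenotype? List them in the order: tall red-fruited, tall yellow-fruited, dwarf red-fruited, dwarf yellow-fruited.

33.25, 33.25, 33.25, 33.25

Expected counts for N = 133 under a 1:1:1:1 ratio (total parts = 4):
  tall red-fruited: 133 × 1/4 = 33.25
  tall yellow-fruited: 133 × 1/4 = 33.25
  dwarf red-fruited: 133 × 1/4 = 33.25
  dwarf yellow-fruited: 133 × 1/4 = 33.25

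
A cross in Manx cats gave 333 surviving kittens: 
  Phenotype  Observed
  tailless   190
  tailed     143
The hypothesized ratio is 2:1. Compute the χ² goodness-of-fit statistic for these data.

13.838

Expected counts for N = 333 under a 2:1 ratio (total parts = 3):
  tailless: 333 × 2/3 = 222
  tailed: 333 × 1/3 = 111
χ² = Σ (O − E)² / E
  tailless: (190 − 222)² / 222 = 4.6126
  tailed: (143 − 111)² / 111 = 9.2252
χ² = 4.6126 + 9.2252 = 13.8378 ≈ 13.838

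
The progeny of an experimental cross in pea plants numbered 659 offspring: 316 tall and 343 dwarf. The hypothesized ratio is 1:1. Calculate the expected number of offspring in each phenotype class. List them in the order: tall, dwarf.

Total ratio parts = 2. Expected numbers out of 659:
  tall: 659 × 1/2 = 329.5
  dwarf: 659 × 1/2 = 329.5

329.5, 329.5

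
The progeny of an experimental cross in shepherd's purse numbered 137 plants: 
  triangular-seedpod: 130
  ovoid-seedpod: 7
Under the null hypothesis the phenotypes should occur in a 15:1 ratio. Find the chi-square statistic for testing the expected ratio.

Total ratio parts = 16. Expected numbers out of 137:
  triangular-seedpod: 137 × 15/16 = 128.4375
  ovoid-seedpod: 137 × 1/16 = 8.5625
χ² = Σ (O − E)² / E
  triangular-seedpod: (130 − 128.4375)² / 128.4375 = 0.0190
  ovoid-seedpod: (7 − 8.5625)² / 8.5625 = 0.2851
χ² = 0.0190 + 0.2851 = 0.3041 ≈ 0.304

0.304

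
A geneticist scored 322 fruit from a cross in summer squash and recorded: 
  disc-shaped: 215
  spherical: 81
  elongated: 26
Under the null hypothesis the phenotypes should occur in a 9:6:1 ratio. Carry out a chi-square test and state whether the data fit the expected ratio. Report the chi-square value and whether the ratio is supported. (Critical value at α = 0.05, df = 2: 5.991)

21.136; not consistent

Under the 9:6:1 hypothesis (Σ ratio = 16, N = 322):
  disc-shaped: 322 × 9/16 = 181.125
  spherical: 322 × 6/16 = 120.75
  elongated: 322 × 1/16 = 20.125
χ² = Σ (O − E)² / E
  disc-shaped: (215 − 181.125)² / 181.125 = 6.3355
  spherical: (81 − 120.75)² / 120.75 = 13.0854
  elongated: (26 − 20.125)² / 20.125 = 1.7151
χ² = 6.3355 + 13.0854 + 1.7151 = 21.136
Degrees of freedom = 3 − 1 = 2; critical value at α = 0.05 is 5.991.
Since 21.136 > 5.991, we reject the null hypothesis — the data do not fit the 9:6:1 ratio.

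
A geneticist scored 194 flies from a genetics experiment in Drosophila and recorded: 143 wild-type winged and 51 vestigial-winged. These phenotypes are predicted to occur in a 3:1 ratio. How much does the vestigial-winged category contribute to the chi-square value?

Total ratio parts = 4. Expected numbers out of 194:
  wild-type winged: 194 × 3/4 = 145.5
  vestigial-winged: 194 × 1/4 = 48.5
Contribution of vestigial-winged: (51 − 48.5)² / 48.5 = 0.1289

0.129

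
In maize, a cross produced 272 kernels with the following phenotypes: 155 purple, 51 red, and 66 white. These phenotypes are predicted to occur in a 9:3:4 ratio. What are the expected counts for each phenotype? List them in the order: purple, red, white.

153, 51, 68

The 9:3:4 ratio has 16 parts, so with N = 272 the expected counts are:
  purple: 272 × 9/16 = 153
  red: 272 × 3/16 = 51
  white: 272 × 4/16 = 68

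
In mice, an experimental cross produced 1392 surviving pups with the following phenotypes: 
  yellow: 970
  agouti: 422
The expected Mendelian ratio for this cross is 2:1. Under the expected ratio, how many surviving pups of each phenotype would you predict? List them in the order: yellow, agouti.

928, 464

Total ratio parts = 3. Expected numbers out of 1392:
  yellow: 1392 × 2/3 = 928
  agouti: 1392 × 1/3 = 464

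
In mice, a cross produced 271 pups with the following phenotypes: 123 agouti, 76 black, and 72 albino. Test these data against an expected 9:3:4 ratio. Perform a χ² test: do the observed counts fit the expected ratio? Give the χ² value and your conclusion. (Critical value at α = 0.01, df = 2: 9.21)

Expected counts for N = 271 under a 9:3:4 ratio (total parts = 16):
  agouti: 271 × 9/16 = 152.4375
  black: 271 × 3/16 = 50.8125
  albino: 271 × 4/16 = 67.75
χ² = Σ (O − E)² / E
  agouti: (123 − 152.4375)² / 152.4375 = 5.6847
  black: (76 − 50.8125)² / 50.8125 = 12.4853
  albino: (72 − 67.75)² / 67.75 = 0.2666
χ² = 5.6847 + 12.4853 + 0.2666 = 18.4366 ≈ 18.437
Degrees of freedom = 3 − 1 = 2; critical value at α = 0.01 is 9.21.
Since 18.437 > 9.21, we reject the null hypothesis — the data do not fit the 9:3:4 ratio.

18.437; not consistent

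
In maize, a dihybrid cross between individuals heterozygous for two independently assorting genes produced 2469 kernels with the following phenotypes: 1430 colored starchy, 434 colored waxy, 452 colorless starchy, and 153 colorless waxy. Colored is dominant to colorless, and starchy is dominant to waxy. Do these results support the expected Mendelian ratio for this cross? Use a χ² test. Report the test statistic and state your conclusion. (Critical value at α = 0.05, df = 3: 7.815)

3.300; consistent

A dihybrid F₂ with independent assortment and complete dominance at both loci gives a 9:3:3:1 phenotypic ratio.
Total ratio parts = 16. Expected numbers out of 2469:
  colored starchy: 2469 × 9/16 = 1388.8125
  colored waxy: 2469 × 3/16 = 462.9375
  colorless starchy: 2469 × 3/16 = 462.9375
  colorless waxy: 2469 × 1/16 = 154.3125
χ² = Σ (O − E)² / E
  colored starchy: (1430 − 1388.8125)² / 1388.8125 = 1.2215
  colored waxy: (434 − 462.9375)² / 462.9375 = 1.8088
  colorless starchy: (452 − 462.9375)² / 462.9375 = 0.2584
  colorless waxy: (153 − 154.3125)² / 154.3125 = 0.0112
χ² = 1.2215 + 1.8088 + 0.2584 + 0.0112 = 3.2999 ≈ 3.300
Degrees of freedom = 4 − 1 = 3; critical value at α = 0.05 is 7.815.
Since 3.300 < 7.815, we fail to reject the null hypothesis — the data are consistent with the 9:3:3:1 ratio.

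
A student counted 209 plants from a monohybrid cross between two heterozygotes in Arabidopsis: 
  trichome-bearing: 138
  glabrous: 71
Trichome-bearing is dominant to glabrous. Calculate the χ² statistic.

8.971

For a monohybrid cross between heterozygotes with complete dominance, the expected phenotypic ratio is 3:1.
Total ratio parts = 4. Expected numbers out of 209:
  trichome-bearing: 209 × 3/4 = 156.75
  glabrous: 209 × 1/4 = 52.25
χ² = Σ (O − E)² / E
  trichome-bearing: (138 − 156.75)² / 156.75 = 2.2428
  glabrous: (71 − 52.25)² / 52.25 = 6.7285
χ² = 2.2428 + 6.7285 = 8.9713 ≈ 8.971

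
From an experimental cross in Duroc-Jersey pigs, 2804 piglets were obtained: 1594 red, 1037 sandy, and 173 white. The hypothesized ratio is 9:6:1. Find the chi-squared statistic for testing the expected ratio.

The 9:6:1 ratio has 16 parts, so with N = 2804 the expected counts are:
  red: 2804 × 9/16 = 1577.25
  sandy: 2804 × 6/16 = 1051.5
  white: 2804 × 1/16 = 175.25
χ² = Σ (O − E)² / E
  red: (1594 − 1577.25)² / 1577.25 = 0.1779
  sandy: (1037 − 1051.5)² / 1051.5 = 0.2000
  white: (173 − 175.25)² / 175.25 = 0.0289
χ² = 0.1779 + 0.2000 + 0.0289 = 0.4068 ≈ 0.407

0.407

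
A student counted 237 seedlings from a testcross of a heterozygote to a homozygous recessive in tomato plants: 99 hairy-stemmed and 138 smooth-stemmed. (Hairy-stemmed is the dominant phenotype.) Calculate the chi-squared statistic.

6.418

A testcross of a heterozygote (Aa × aa) gives a 1:1 phenotypic ratio.
Total ratio parts = 2. Expected numbers out of 237:
  hairy-stemmed: 237 × 1/2 = 118.5
  smooth-stemmed: 237 × 1/2 = 118.5
χ² = Σ (O − E)² / E
  hairy-stemmed: (99 − 118.5)² / 118.5 = 3.2089
  smooth-stemmed: (138 − 118.5)² / 118.5 = 3.2089
χ² = 3.2089 + 3.2089 = 6.4178 ≈ 6.418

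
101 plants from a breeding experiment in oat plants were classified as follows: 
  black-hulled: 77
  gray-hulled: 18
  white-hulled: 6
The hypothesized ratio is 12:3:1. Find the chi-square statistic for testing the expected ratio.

Total ratio parts = 16. Expected numbers out of 101:
  black-hulled: 101 × 12/16 = 75.75
  gray-hulled: 101 × 3/16 = 18.9375
  white-hulled: 101 × 1/16 = 6.3125
χ² = Σ (O − E)² / E
  black-hulled: (77 − 75.75)² / 75.75 = 0.0206
  gray-hulled: (18 − 18.9375)² / 18.9375 = 0.0464
  white-hulled: (6 − 6.3125)² / 6.3125 = 0.0155
χ² = 0.0206 + 0.0464 + 0.0155 = 0.0825 ≈ 0.083

0.083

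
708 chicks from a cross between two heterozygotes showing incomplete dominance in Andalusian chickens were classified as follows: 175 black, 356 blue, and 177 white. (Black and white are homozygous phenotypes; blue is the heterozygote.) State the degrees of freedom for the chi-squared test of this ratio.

With incomplete dominance, a heterozygote × heterozygote cross gives a 1:2:1 phenotypic ratio.
A goodness-of-fit test with 3 phenotype classes has df = 3 − 1 = 2.

2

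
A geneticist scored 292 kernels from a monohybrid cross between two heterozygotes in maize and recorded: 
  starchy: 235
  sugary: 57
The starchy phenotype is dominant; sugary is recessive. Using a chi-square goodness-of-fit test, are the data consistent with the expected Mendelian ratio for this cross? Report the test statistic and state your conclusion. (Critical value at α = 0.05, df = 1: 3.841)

For a monohybrid cross between heterozygotes with complete dominance, the expected phenotypic ratio is 3:1.
Under the 3:1 hypothesis (Σ ratio = 4, N = 292):
  starchy: 292 × 3/4 = 219
  sugary: 292 × 1/4 = 73
χ² = Σ (O − E)² / E
  starchy: (235 − 219)² / 219 = 1.1689
  sugary: (57 − 73)² / 73 = 3.5068
χ² = 1.1689 + 3.5068 = 4.6757 ≈ 4.676
Degrees of freedom = 2 − 1 = 1; critical value at α = 0.05 is 3.841.
Since 4.676 > 3.841, we reject the null hypothesis — the data do not fit the 3:1 ratio.

4.676; not consistent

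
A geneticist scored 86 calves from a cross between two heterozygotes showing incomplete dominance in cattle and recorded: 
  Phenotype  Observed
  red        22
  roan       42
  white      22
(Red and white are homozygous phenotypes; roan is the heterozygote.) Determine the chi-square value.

0.047

With incomplete dominance, a heterozygote × heterozygote cross gives a 1:2:1 phenotypic ratio.
The 1:2:1 ratio has 4 parts, so with N = 86 the expected counts are:
  red: 86 × 1/4 = 21.5
  roan: 86 × 2/4 = 43
  white: 86 × 1/4 = 21.5
χ² = Σ (O − E)² / E
  red: (22 − 21.5)² / 21.5 = 0.0116
  roan: (42 − 43)² / 43 = 0.0233
  white: (22 − 21.5)² / 21.5 = 0.0116
χ² = 0.0116 + 0.0233 + 0.0116 = 0.0465 ≈ 0.047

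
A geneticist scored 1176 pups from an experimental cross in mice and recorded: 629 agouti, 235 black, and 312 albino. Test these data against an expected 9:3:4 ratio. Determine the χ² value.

3.652

Total ratio parts = 16. Expected numbers out of 1176:
  agouti: 1176 × 9/16 = 661.5
  black: 1176 × 3/16 = 220.5
  albino: 1176 × 4/16 = 294
χ² = Σ (O − E)² / E
  agouti: (629 − 661.5)² / 661.5 = 1.5967
  black: (235 − 220.5)² / 220.5 = 0.9535
  albino: (312 − 294)² / 294 = 1.1020
χ² = 1.5967 + 0.9535 + 1.1020 = 3.6522 ≈ 3.652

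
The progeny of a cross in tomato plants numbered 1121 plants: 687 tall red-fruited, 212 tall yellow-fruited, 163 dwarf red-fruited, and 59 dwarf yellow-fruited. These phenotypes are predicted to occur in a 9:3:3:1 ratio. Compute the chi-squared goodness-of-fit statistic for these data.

17.407

Total ratio parts = 16. Expected numbers out of 1121:
  tall red-fruited: 1121 × 9/16 = 630.5625
  tall yellow-fruited: 1121 × 3/16 = 210.1875
  dwarf red-fruited: 1121 × 3/16 = 210.1875
  dwarf yellow-fruited: 1121 × 1/16 = 70.0625
χ² = Σ (O − E)² / E
  tall red-fruited: (687 − 630.5625)² / 630.5625 = 5.0513
  tall yellow-fruited: (212 − 210.1875)² / 210.1875 = 0.0156
  dwarf red-fruited: (163 − 210.1875)² / 210.1875 = 10.5937
  dwarf yellow-fruited: (59 − 70.0625)² / 70.0625 = 1.7467
χ² = 5.0513 + 0.0156 + 10.5937 + 1.7467 = 17.4073 ≈ 17.407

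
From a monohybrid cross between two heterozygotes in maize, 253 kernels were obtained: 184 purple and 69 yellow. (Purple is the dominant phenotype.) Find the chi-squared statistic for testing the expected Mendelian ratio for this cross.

0.697

For a monohybrid cross between heterozygotes with complete dominance, the expected phenotypic ratio is 3:1.
The 3:1 ratio has 4 parts, so with N = 253 the expected counts are:
  purple: 253 × 3/4 = 189.75
  yellow: 253 × 1/4 = 63.25
χ² = Σ (O − E)² / E
  purple: (184 − 189.75)² / 189.75 = 0.1742
  yellow: (69 − 63.25)² / 63.25 = 0.5227
χ² = 0.1742 + 0.5227 = 0.6969 ≈ 0.697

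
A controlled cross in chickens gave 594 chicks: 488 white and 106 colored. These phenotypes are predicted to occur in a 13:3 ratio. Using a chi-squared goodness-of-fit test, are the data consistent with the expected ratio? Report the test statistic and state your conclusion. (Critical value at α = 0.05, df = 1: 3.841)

Under the 13:3 hypothesis (Σ ratio = 16, N = 594):
  white: 594 × 13/16 = 482.625
  colored: 594 × 3/16 = 111.375
χ² = Σ (O − E)² / E
  white: (488 − 482.625)² / 482.625 = 0.0599
  colored: (106 − 111.375)² / 111.375 = 0.2594
χ² = 0.0599 + 0.2594 = 0.3193 ≈ 0.319
Degrees of freedom = 2 − 1 = 1; critical value at α = 0.05 is 3.841.
Since 0.319 < 3.841, we fail to reject the null hypothesis — the data are consistent with the 13:3 ratio.

0.319; consistent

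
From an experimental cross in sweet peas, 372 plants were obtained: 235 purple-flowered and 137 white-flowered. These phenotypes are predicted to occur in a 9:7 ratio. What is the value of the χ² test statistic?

The 9:7 ratio has 16 parts, so with N = 372 the expected counts are:
  purple-flowered: 372 × 9/16 = 209.25
  white-flowered: 372 × 7/16 = 162.75
χ² = Σ (O − E)² / E
  purple-flowered: (235 − 209.25)² / 209.25 = 3.1688
  white-flowered: (137 − 162.75)² / 162.75 = 4.0741
χ² = 3.1688 + 4.0741 = 7.2429 ≈ 7.243

7.243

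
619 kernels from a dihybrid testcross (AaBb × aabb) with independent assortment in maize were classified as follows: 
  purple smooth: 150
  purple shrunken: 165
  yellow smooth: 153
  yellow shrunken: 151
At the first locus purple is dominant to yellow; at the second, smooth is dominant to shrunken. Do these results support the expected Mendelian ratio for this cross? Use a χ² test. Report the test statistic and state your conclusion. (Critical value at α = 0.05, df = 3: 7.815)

0.935; consistent

A dihybrid testcross with independent assortment gives a 1:1:1:1 ratio.
Expected counts for N = 619 under a 1:1:1:1 ratio (total parts = 4):
  purple smooth: 619 × 1/4 = 154.75
  purple shrunken: 619 × 1/4 = 154.75
  yellow smooth: 619 × 1/4 = 154.75
  yellow shrunken: 619 × 1/4 = 154.75
χ² = Σ (O − E)² / E
  purple smooth: (150 − 154.75)² / 154.75 = 0.1458
  purple shrunken: (165 − 154.75)² / 154.75 = 0.6789
  yellow smooth: (153 − 154.75)² / 154.75 = 0.0198
  yellow shrunken: (151 − 154.75)² / 154.75 = 0.0909
χ² = 0.1458 + 0.6789 + 0.0198 + 0.0909 = 0.9354 ≈ 0.935
Degrees of freedom = 4 − 1 = 3; critical value at α = 0.05 is 7.815.
Since 0.935 < 7.815, we fail to reject the null hypothesis — the data are consistent with the 1:1:1:1 ratio.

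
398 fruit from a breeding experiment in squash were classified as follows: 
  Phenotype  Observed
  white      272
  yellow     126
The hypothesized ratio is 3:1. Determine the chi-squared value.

Expected counts for N = 398 under a 3:1 ratio (total parts = 4):
  white: 398 × 3/4 = 298.5
  yellow: 398 × 1/4 = 99.5
χ² = Σ (O − E)² / E
  white: (272 − 298.5)² / 298.5 = 2.3526
  yellow: (126 − 99.5)² / 99.5 = 7.0578
χ² = 2.3526 + 7.0578 = 9.4104 ≈ 9.410

9.410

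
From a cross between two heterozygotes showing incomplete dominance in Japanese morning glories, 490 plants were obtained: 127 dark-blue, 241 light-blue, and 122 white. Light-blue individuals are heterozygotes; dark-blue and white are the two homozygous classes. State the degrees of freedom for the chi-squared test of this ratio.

With incomplete dominance, a heterozygote × heterozygote cross gives a 1:2:1 phenotypic ratio.
A goodness-of-fit test with 3 phenotype classes has df = 3 − 1 = 2.

2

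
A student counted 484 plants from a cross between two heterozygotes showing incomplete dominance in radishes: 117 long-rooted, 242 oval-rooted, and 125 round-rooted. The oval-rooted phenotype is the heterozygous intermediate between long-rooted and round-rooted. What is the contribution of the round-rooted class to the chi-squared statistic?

With incomplete dominance, a heterozygote × heterozygote cross gives a 1:2:1 phenotypic ratio.
Under the 1:2:1 hypothesis (Σ ratio = 4, N = 484):
  long-rooted: 484 × 1/4 = 121
  oval-rooted: 484 × 2/4 = 242
  round-rooted: 484 × 1/4 = 121
Contribution of round-rooted: (125 − 121)² / 121 = 0.1322

0.132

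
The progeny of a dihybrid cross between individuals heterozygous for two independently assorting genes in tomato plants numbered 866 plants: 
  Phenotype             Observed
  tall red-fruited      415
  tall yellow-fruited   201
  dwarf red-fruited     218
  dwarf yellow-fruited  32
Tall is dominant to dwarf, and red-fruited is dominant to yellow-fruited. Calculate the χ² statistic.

A dihybrid F₂ with independent assortment and complete dominance at both loci gives a 9:3:3:1 phenotypic ratio.
Expected counts for N = 866 under a 9:3:3:1 ratio (total parts = 16):
  tall red-fruited: 866 × 9/16 = 487.125
  tall yellow-fruited: 866 × 3/16 = 162.375
  dwarf red-fruited: 866 × 3/16 = 162.375
  dwarf yellow-fruited: 866 × 1/16 = 54.125
χ² = Σ (O − E)² / E
  tall red-fruited: (415 − 487.125)² / 487.125 = 10.6790
  tall yellow-fruited: (201 − 162.375)² / 162.375 = 9.1879
  dwarf red-fruited: (218 − 162.375)² / 162.375 = 19.0555
  dwarf yellow-fruited: (32 − 54.125)² / 54.125 = 9.0442
χ² = 10.6790 + 9.1879 + 19.0555 + 9.0442 = 47.9666 ≈ 47.967

47.967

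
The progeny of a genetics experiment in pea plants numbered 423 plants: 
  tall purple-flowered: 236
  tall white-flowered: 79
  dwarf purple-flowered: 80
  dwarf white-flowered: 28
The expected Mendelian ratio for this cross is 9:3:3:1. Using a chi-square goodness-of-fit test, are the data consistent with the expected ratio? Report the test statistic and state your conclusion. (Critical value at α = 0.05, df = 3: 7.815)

0.115; consistent

The 9:3:3:1 ratio has 16 parts, so with N = 423 the expected counts are:
  tall purple-flowered: 423 × 9/16 = 237.9375
  tall white-flowered: 423 × 3/16 = 79.3125
  dwarf purple-flowered: 423 × 3/16 = 79.3125
  dwarf white-flowered: 423 × 1/16 = 26.4375
χ² = Σ (O − E)² / E
  tall purple-flowered: (236 − 237.9375)² / 237.9375 = 0.0158
  tall white-flowered: (79 − 79.3125)² / 79.3125 = 0.0012
  dwarf purple-flowered: (80 − 79.3125)² / 79.3125 = 0.0060
  dwarf white-flowered: (28 − 26.4375)² / 26.4375 = 0.0923
χ² = 0.0158 + 0.0012 + 0.0060 + 0.0923 = 0.1153 ≈ 0.115
Degrees of freedom = 4 − 1 = 3; critical value at α = 0.05 is 7.815.
Since 0.115 < 7.815, we fail to reject the null hypothesis — the data are consistent with the 9:3:3:1 ratio.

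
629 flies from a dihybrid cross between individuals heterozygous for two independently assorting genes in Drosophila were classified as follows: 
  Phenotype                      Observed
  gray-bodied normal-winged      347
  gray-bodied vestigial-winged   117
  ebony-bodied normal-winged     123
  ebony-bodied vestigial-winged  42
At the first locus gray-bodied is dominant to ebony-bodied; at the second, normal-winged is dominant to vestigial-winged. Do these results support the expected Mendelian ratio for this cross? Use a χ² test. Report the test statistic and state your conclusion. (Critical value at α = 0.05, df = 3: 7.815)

0.540; consistent

A dihybrid F₂ with independent assortment and complete dominance at both loci gives a 9:3:3:1 phenotypic ratio.
Total ratio parts = 16. Expected numbers out of 629:
  gray-bodied normal-winged: 629 × 9/16 = 353.8125
  gray-bodied vestigial-winged: 629 × 3/16 = 117.9375
  ebony-bodied normal-winged: 629 × 3/16 = 117.9375
  ebony-bodied vestigial-winged: 629 × 1/16 = 39.3125
χ² = Σ (O − E)² / E
  gray-bodied normal-winged: (347 − 353.8125)² / 353.8125 = 0.1312
  gray-bodied vestigial-winged: (117 − 117.9375)² / 117.9375 = 0.0075
  ebony-bodied normal-winged: (123 − 117.9375)² / 117.9375 = 0.2173
  ebony-bodied vestigial-winged: (42 − 39.3125)² / 39.3125 = 0.1837
χ² = 0.1312 + 0.0075 + 0.2173 + 0.1837 = 0.5397 ≈ 0.540
Degrees of freedom = 4 − 1 = 3; critical value at α = 0.05 is 7.815.
Since 0.540 < 7.815, we fail to reject the null hypothesis — the data are consistent with the 9:3:3:1 ratio.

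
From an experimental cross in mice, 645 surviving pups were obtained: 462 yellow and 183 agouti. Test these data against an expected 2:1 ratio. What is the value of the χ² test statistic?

7.144

Under the 2:1 hypothesis (Σ ratio = 3, N = 645):
  yellow: 645 × 2/3 = 430
  agouti: 645 × 1/3 = 215
χ² = Σ (O − E)² / E
  yellow: (462 − 430)² / 430 = 2.3814
  agouti: (183 − 215)² / 215 = 4.7628
χ² = 2.3814 + 4.7628 = 7.1442 ≈ 7.144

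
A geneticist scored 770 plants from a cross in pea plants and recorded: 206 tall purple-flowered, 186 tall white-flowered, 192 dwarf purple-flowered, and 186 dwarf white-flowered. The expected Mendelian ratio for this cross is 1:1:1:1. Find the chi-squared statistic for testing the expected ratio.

Total ratio parts = 4. Expected numbers out of 770:
  tall purple-flowered: 770 × 1/4 = 192.5
  tall white-flowered: 770 × 1/4 = 192.5
  dwarf purple-flowered: 770 × 1/4 = 192.5
  dwarf white-flowered: 770 × 1/4 = 192.5
χ² = Σ (O − E)² / E
  tall purple-flowered: (206 − 192.5)² / 192.5 = 0.9468
  tall white-flowered: (186 − 192.5)² / 192.5 = 0.2195
  dwarf purple-flowered: (192 − 192.5)² / 192.5 = 0.0013
  dwarf white-flowered: (186 − 192.5)² / 192.5 = 0.2195
χ² = 0.9468 + 0.2195 + 0.0013 + 0.2195 = 1.3871 ≈ 1.387

1.387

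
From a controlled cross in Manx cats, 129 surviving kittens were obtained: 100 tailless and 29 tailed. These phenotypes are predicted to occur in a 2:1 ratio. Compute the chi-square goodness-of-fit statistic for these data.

Total ratio parts = 3. Expected numbers out of 129:
  tailless: 129 × 2/3 = 86
  tailed: 129 × 1/3 = 43
χ² = Σ (O − E)² / E
  tailless: (100 − 86)² / 86 = 2.2791
  tailed: (29 − 43)² / 43 = 4.5581
χ² = 2.2791 + 4.5581 = 6.8372 ≈ 6.837

6.837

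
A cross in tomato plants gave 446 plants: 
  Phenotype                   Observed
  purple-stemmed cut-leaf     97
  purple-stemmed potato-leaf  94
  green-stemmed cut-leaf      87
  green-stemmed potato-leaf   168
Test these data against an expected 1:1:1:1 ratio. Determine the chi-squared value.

Total ratio parts = 4. Expected numbers out of 446:
  purple-stemmed cut-leaf: 446 × 1/4 = 111.5
  purple-stemmed potato-leaf: 446 × 1/4 = 111.5
  green-stemmed cut-leaf: 446 × 1/4 = 111.5
  green-stemmed potato-leaf: 446 × 1/4 = 111.5
χ² = Σ (O − E)² / E
  purple-stemmed cut-leaf: (97 − 111.5)² / 111.5 = 1.8857
  purple-stemmed potato-leaf: (94 − 111.5)² / 111.5 = 2.7466
  green-stemmed cut-leaf: (87 − 111.5)² / 111.5 = 5.3834
  green-stemmed potato-leaf: (168 − 111.5)² / 111.5 = 28.6300
χ² = 1.8857 + 2.7466 + 5.3834 + 28.6300 = 38.6457 ≈ 38.646

38.646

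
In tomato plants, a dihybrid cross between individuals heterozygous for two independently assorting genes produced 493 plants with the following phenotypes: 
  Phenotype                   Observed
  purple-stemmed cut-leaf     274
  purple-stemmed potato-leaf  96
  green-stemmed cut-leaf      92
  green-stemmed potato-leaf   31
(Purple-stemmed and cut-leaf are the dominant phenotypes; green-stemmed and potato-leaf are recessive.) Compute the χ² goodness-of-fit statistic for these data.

0.180

A dihybrid F₂ with independent assortment and complete dominance at both loci gives a 9:3:3:1 phenotypic ratio.
Expected counts for N = 493 under a 9:3:3:1 ratio (total parts = 16):
  purple-stemmed cut-leaf: 493 × 9/16 = 277.3125
  purple-stemmed potato-leaf: 493 × 3/16 = 92.4375
  green-stemmed cut-leaf: 493 × 3/16 = 92.4375
  green-stemmed potato-leaf: 493 × 1/16 = 30.8125
χ² = Σ (O − E)² / E
  purple-stemmed cut-leaf: (274 − 277.3125)² / 277.3125 = 0.0396
  purple-stemmed potato-leaf: (96 − 92.4375)² / 92.4375 = 0.1373
  green-stemmed cut-leaf: (92 − 92.4375)² / 92.4375 = 0.0021
  green-stemmed potato-leaf: (31 − 30.8125)² / 30.8125 = 0.0011
χ² = 0.0396 + 0.1373 + 0.0021 + 0.0011 = 0.1801 ≈ 0.180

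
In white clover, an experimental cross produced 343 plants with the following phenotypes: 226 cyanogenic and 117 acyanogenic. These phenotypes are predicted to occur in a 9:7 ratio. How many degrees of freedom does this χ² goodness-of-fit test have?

A goodness-of-fit test with 2 phenotype classes has df = 2 − 1 = 1.

1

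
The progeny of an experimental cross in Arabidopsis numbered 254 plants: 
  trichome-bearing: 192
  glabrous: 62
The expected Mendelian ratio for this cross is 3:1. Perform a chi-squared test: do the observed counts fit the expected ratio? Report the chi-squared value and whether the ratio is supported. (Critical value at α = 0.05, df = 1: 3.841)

0.047; consistent

Under the 3:1 hypothesis (Σ ratio = 4, N = 254):
  trichome-bearing: 254 × 3/4 = 190.5
  glabrous: 254 × 1/4 = 63.5
χ² = Σ (O − E)² / E
  trichome-bearing: (192 − 190.5)² / 190.5 = 0.0118
  glabrous: (62 − 63.5)² / 63.5 = 0.0354
χ² = 0.0118 + 0.0354 = 0.0472 ≈ 0.047
Degrees of freedom = 2 − 1 = 1; critical value at α = 0.05 is 3.841.
Since 0.047 < 3.841, we fail to reject the null hypothesis — the data are consistent with the 3:1 ratio.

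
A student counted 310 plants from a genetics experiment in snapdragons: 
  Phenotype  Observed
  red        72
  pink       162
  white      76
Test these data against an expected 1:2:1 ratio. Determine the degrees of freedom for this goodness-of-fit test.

2

A goodness-of-fit test with 3 phenotype classes has df = 3 − 1 = 2.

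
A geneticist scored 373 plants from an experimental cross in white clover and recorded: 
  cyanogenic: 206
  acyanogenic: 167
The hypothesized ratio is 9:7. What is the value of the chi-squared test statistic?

Expected counts for N = 373 under a 9:7 ratio (total parts = 16):
  cyanogenic: 373 × 9/16 = 209.8125
  acyanogenic: 373 × 7/16 = 163.1875
χ² = Σ (O − E)² / E
  cyanogenic: (206 − 209.8125)² / 209.8125 = 0.0693
  acyanogenic: (167 − 163.1875)² / 163.1875 = 0.0891
χ² = 0.0693 + 0.0891 = 0.1584 ≈ 0.158

0.158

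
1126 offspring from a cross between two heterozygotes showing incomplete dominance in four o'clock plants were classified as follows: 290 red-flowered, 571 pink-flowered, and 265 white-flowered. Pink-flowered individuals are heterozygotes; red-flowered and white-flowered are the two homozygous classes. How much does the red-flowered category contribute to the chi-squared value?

0.257

With incomplete dominance, a heterozygote × heterozygote cross gives a 1:2:1 phenotypic ratio.
The 1:2:1 ratio has 4 parts, so with N = 1126 the expected counts are:
  red-flowered: 1126 × 1/4 = 281.5
  pink-flowered: 1126 × 2/4 = 563
  white-flowered: 1126 × 1/4 = 281.5
Contribution of red-flowered: (290 − 281.5)² / 281.5 = 0.2567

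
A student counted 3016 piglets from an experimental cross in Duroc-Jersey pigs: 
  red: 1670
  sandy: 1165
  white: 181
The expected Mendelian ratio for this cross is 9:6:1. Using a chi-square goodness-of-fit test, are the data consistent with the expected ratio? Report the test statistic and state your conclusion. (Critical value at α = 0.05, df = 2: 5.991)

The 9:6:1 ratio has 16 parts, so with N = 3016 the expected counts are:
  red: 3016 × 9/16 = 1696.5
  sandy: 3016 × 6/16 = 1131
  white: 3016 × 1/16 = 188.5
χ² = Σ (O − E)² / E
  red: (1670 − 1696.5)² / 1696.5 = 0.4139
  sandy: (1165 − 1131)² / 1131 = 1.0221
  white: (181 − 188.5)² / 188.5 = 0.2984
χ² = 0.4139 + 1.0221 + 0.2984 = 1.7344 ≈ 1.734
Degrees of freedom = 3 − 1 = 2; critical value at α = 0.05 is 5.991.
Since 1.734 < 5.991, we fail to reject the null hypothesis — the data are consistent with the 9:6:1 ratio.

1.734; consistent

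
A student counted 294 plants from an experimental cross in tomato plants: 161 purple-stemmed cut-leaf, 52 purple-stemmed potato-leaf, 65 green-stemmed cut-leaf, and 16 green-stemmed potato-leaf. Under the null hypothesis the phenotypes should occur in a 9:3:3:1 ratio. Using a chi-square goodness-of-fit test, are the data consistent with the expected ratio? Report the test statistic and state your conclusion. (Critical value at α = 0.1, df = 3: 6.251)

2.369; consistent

Total ratio parts = 16. Expected numbers out of 294:
  purple-stemmed cut-leaf: 294 × 9/16 = 165.375
  purple-stemmed potato-leaf: 294 × 3/16 = 55.125
  green-stemmed cut-leaf: 294 × 3/16 = 55.125
  green-stemmed potato-leaf: 294 × 1/16 = 18.375
χ² = Σ (O − E)² / E
  purple-stemmed cut-leaf: (161 − 165.375)² / 165.375 = 0.1157
  purple-stemmed potato-leaf: (52 − 55.125)² / 55.125 = 0.1772
  green-stemmed cut-leaf: (65 − 55.125)² / 55.125 = 1.7690
  green-stemmed potato-leaf: (16 − 18.375)² / 18.375 = 0.3070
χ² = 0.1157 + 0.1772 + 1.7690 + 0.3070 = 2.3689 ≈ 2.369
Degrees of freedom = 4 − 1 = 3; critical value at α = 0.1 is 6.251.
Since 2.369 < 6.251, we fail to reject the null hypothesis — the data are consistent with the 9:3:3:1 ratio.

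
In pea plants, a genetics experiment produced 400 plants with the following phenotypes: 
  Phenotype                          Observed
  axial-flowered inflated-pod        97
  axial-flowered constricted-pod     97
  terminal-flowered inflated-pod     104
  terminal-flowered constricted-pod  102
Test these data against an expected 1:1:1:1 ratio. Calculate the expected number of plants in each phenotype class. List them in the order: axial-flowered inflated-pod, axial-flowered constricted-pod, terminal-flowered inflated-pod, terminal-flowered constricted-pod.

100, 100, 100, 100

Expected counts for N = 400 under a 1:1:1:1 ratio (total parts = 4):
  axial-flowered inflated-pod: 400 × 1/4 = 100
  axial-flowered constricted-pod: 400 × 1/4 = 100
  terminal-flowered inflated-pod: 400 × 1/4 = 100
  terminal-flowered constricted-pod: 400 × 1/4 = 100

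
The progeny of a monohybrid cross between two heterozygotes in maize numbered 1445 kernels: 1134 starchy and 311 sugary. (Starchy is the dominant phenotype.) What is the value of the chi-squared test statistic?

For a monohybrid cross between heterozygotes with complete dominance, the expected phenotypic ratio is 3:1.
The 3:1 ratio has 4 parts, so with N = 1445 the expected counts are:
  starchy: 1445 × 3/4 = 1083.75
  sugary: 1445 × 1/4 = 361.25
χ² = Σ (O − E)² / E
  starchy: (1134 − 1083.75)² / 1083.75 = 2.3299
  sugary: (311 − 361.25)² / 361.25 = 6.9898
χ² = 2.3299 + 6.9898 = 9.3197 ≈ 9.320

9.320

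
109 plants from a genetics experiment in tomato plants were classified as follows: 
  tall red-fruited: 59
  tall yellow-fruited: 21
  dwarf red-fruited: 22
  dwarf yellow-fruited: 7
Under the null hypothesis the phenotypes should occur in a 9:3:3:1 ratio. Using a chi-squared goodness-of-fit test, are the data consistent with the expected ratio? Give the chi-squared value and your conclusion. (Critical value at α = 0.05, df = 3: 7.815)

0.227; consistent

Under the 9:3:3:1 hypothesis (Σ ratio = 16, N = 109):
  tall red-fruited: 109 × 9/16 = 61.3125
  tall yellow-fruited: 109 × 3/16 = 20.4375
  dwarf red-fruited: 109 × 3/16 = 20.4375
  dwarf yellow-fruited: 109 × 1/16 = 6.8125
χ² = Σ (O − E)² / E
  tall red-fruited: (59 − 61.3125)² / 61.3125 = 0.0872
  tall yellow-fruited: (21 − 20.4375)² / 20.4375 = 0.0155
  dwarf red-fruited: (22 − 20.4375)² / 20.4375 = 0.1195
  dwarf yellow-fruited: (7 − 6.8125)² / 6.8125 = 0.0052
χ² = 0.0872 + 0.0155 + 0.1195 + 0.0052 = 0.2274 ≈ 0.227
Degrees of freedom = 4 − 1 = 3; critical value at α = 0.05 is 7.815.
Since 0.227 < 7.815, we fail to reject the null hypothesis — the data are consistent with the 9:3:3:1 ratio.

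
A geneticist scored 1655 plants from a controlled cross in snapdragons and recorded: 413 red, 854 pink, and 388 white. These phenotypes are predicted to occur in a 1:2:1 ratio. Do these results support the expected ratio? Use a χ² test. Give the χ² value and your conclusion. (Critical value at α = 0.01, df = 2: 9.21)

The 1:2:1 ratio has 4 parts, so with N = 1655 the expected counts are:
  red: 1655 × 1/4 = 413.75
  pink: 1655 × 2/4 = 827.5
  white: 1655 × 1/4 = 413.75
χ² = Σ (O − E)² / E
  red: (413 − 413.75)² / 413.75 = 0.0014
  pink: (854 − 827.5)² / 827.5 = 0.8486
  white: (388 − 413.75)² / 413.75 = 1.6026
χ² = 0.0014 + 0.8486 + 1.6026 = 2.4526 ≈ 2.453
Degrees of freedom = 3 − 1 = 2; critical value at α = 0.01 is 9.21.
Since 2.453 < 9.21, we fail to reject the null hypothesis — the data are consistent with the 1:2:1 ratio.

2.453; consistent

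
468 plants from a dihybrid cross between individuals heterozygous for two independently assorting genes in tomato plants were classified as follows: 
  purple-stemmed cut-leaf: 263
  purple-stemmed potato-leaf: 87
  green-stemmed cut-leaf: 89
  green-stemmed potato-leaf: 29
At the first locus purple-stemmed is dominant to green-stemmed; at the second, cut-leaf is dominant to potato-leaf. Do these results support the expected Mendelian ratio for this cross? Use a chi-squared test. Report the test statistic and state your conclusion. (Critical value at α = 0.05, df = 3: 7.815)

0.027; consistent

A dihybrid F₂ with independent assortment and complete dominance at both loci gives a 9:3:3:1 phenotypic ratio.
The 9:3:3:1 ratio has 16 parts, so with N = 468 the expected counts are:
  purple-stemmed cut-leaf: 468 × 9/16 = 263.25
  purple-stemmed potato-leaf: 468 × 3/16 = 87.75
  green-stemmed cut-leaf: 468 × 3/16 = 87.75
  green-stemmed potato-leaf: 468 × 1/16 = 29.25
χ² = Σ (O − E)² / E
  purple-stemmed cut-leaf: (263 − 263.25)² / 263.25 = 0.0002
  purple-stemmed potato-leaf: (87 − 87.75)² / 87.75 = 0.0064
  green-stemmed cut-leaf: (89 − 87.75)² / 87.75 = 0.0178
  green-stemmed potato-leaf: (29 − 29.25)² / 29.25 = 0.0021
χ² = 0.0002 + 0.0064 + 0.0178 + 0.0021 = 0.0265 ≈ 0.027
Degrees of freedom = 4 − 1 = 3; critical value at α = 0.05 is 7.815.
Since 0.027 < 7.815, we fail to reject the null hypothesis — the data are consistent with the 9:3:3:1 ratio.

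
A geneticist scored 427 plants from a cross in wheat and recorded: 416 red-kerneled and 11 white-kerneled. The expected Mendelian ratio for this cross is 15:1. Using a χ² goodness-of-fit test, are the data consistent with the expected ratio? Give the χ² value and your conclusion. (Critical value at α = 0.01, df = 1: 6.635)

Expected counts for N = 427 under a 15:1 ratio (total parts = 16):
  red-kerneled: 427 × 15/16 = 400.3125
  white-kerneled: 427 × 1/16 = 26.6875
χ² = Σ (O − E)² / E
  red-kerneled: (416 − 400.3125)² / 400.3125 = 0.6148
  white-kerneled: (11 − 26.6875)² / 26.6875 = 9.2215
χ² = 0.6148 + 9.2215 = 9.8363 ≈ 9.836
Degrees of freedom = 2 − 1 = 1; critical value at α = 0.01 is 6.635.
Since 9.836 > 6.635, we reject the null hypothesis — the data do not fit the 15:1 ratio.

9.836; not consistent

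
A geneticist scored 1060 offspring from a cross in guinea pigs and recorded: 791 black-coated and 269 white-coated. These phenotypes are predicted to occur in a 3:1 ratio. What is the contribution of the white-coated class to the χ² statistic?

Under the 3:1 hypothesis (Σ ratio = 4, N = 1060):
  black-coated: 1060 × 3/4 = 795
  white-coated: 1060 × 1/4 = 265
Contribution of white-coated: (269 − 265)² / 265 = 0.0604

0.060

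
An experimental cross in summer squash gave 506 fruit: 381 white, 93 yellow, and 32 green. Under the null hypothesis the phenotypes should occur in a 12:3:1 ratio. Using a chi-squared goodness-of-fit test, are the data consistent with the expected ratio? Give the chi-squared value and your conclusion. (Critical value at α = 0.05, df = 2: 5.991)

0.047; consistent

Expected counts for N = 506 under a 12:3:1 ratio (total parts = 16):
  white: 506 × 12/16 = 379.5
  yellow: 506 × 3/16 = 94.875
  green: 506 × 1/16 = 31.625
χ² = Σ (O − E)² / E
  white: (381 − 379.5)² / 379.5 = 0.0059
  yellow: (93 − 94.875)² / 94.875 = 0.0371
  green: (32 − 31.625)² / 31.625 = 0.0044
χ² = 0.0059 + 0.0371 + 0.0044 = 0.0474 ≈ 0.047
Degrees of freedom = 3 − 1 = 2; critical value at α = 0.05 is 5.991.
Since 0.047 < 5.991, we fail to reject the null hypothesis — the data are consistent with the 12:3:1 ratio.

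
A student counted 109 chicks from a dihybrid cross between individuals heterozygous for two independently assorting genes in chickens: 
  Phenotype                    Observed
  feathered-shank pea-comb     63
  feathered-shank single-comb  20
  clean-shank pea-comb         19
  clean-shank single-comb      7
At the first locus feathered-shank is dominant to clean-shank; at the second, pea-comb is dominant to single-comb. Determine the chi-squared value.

0.162

A dihybrid F₂ with independent assortment and complete dominance at both loci gives a 9:3:3:1 phenotypic ratio.
Under the 9:3:3:1 hypothesis (Σ ratio = 16, N = 109):
  feathered-shank pea-comb: 109 × 9/16 = 61.3125
  feathered-shank single-comb: 109 × 3/16 = 20.4375
  clean-shank pea-comb: 109 × 3/16 = 20.4375
  clean-shank single-comb: 109 × 1/16 = 6.8125
χ² = Σ (O − E)² / E
  feathered-shank pea-comb: (63 − 61.3125)² / 61.3125 = 0.0464
  feathered-shank single-comb: (20 − 20.4375)² / 20.4375 = 0.0094
  clean-shank pea-comb: (19 − 20.4375)² / 20.4375 = 0.1011
  clean-shank single-comb: (7 − 6.8125)² / 6.8125 = 0.0052
χ² = 0.0464 + 0.0094 + 0.1011 + 0.0052 = 0.1621 ≈ 0.162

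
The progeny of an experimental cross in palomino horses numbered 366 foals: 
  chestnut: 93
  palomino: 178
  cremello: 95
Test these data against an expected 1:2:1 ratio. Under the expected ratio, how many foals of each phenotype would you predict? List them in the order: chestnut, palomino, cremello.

91.5, 183, 91.5

Expected counts for N = 366 under a 1:2:1 ratio (total parts = 4):
  chestnut: 366 × 1/4 = 91.5
  palomino: 366 × 2/4 = 183
  cremello: 366 × 1/4 = 91.5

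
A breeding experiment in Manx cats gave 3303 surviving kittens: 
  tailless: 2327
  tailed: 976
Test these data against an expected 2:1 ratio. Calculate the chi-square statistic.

Under the 2:1 hypothesis (Σ ratio = 3, N = 3303):
  tailless: 3303 × 2/3 = 2202
  tailed: 3303 × 1/3 = 1101
χ² = Σ (O − E)² / E
  tailless: (2327 − 2202)² / 2202 = 7.0958
  tailed: (976 − 1101)² / 1101 = 14.1916
χ² = 7.0958 + 14.1916 = 21.2874 ≈ 21.287

21.287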